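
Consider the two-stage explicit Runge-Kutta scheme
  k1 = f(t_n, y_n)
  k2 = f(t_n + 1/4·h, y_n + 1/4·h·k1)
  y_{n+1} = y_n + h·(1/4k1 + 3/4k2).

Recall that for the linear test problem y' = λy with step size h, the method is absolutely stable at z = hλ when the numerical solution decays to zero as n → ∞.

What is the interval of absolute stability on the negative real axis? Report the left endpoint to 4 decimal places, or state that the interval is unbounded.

(-5.3333, 0).

Set f=λy, z=hλ:
  k1=λy_n ⇒ h·k1=z·y_n;  k2=λ(1+1/4z)y_n ⇒ h·k2=z(1+1/4z)y_n
  y_{n+1}/y_n = 1 + 1/4z + 3/4z(1+1/4z) = 1 + z + 3/16z²
  ⇒ R(z) = 1 + z + 3/16z².

Boundary: |R(x)|=1, x<0.
x=-0.87: |R|=0.2719
R=1: x+3/16x²=0 ⇒ x=−16/3=-5.3333; min R=1−1/(4·3/16)=-0.3333>−1
Confirm numerically:
  x=-4.415: |R|=0.23979 <1
  x=-4.196: |R|=0.10520 <1
  x=-3.566: |R|=0.18168 <1
  x=-5.478: |R|=1.14859 >1
  x=-5.441: |R|=1.10984 >1
Stable set (-5.3333, 0).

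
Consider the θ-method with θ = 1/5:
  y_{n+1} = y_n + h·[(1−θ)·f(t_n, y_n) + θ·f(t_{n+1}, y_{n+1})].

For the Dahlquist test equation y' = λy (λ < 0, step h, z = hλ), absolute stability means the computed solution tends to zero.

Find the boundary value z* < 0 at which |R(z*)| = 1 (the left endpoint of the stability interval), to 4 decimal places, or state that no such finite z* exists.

With y'=λy (z=hλ):
  y_{n+1} = y_n + z·[4/5·y_n + 1/5·y_{n+1}] ⇒ (1 − 1/5z)y_{n+1} = (1 + 4/5z)y_n
  Hence R(z) = (1 + 4/5z)/(1 − 1/5z).

Need |R(x)|<1, x<0.
x=-1.02: |R|=0.1528
R=−1: 1+4/5x = −1+1/5x ⇒ -3/5x=2 ⇒ x=2/(-3/5)=-3.3333
Confirm numerically:
  x=-2.589: |R|=0.70576 <1
  x=-2.314: |R|=0.58190 <1
  x=-2.137: |R|=0.49713 <1
  x=-1.767: |R|=0.30560 <1
  x=-3.780: |R|=1.15262 >1
  x=-3.774: |R|=1.15067 >1
Stable set (-3.3333, 0).

left endpoint -3.3333.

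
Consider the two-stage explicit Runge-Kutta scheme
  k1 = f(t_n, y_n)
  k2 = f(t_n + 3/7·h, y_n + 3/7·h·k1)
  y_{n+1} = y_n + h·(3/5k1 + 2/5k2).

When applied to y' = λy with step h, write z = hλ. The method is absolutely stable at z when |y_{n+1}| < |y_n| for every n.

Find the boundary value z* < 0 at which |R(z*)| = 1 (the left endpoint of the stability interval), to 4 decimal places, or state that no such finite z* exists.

On y'=λy, z=hλ:
  k1=λy_n ⇒ h·k1=z·y_n;  k2=λ(1+3/7z)y_n ⇒ h·k2=z(1+3/7z)y_n
  y_{n+1}/y_n = 1 + 3/5z + 2/5z(1+3/7z) = 1 + z + 6/35z²
  ⇒ R(z) = 1 + z + 6/35z².

Find x<0 with |R(x)|<1.
x=-1.23: |R|=0.0294
R=1: x+6/35x²=0 ⇒ x=−35/6=-5.8333; min R=1−1/(4·6/35)=-0.4583>−1
Confirm numerically:
  x=-4.432: |R|=0.06469 <1
  x=-3.076: |R|=0.45398 <1
  x=-2.646: |R|=0.44577 <1
  x=-6.426: |R|=1.65288 >1
  x=-6.321: |R|=1.52844 >1
  x=-6.180: |R|=1.36727 >1
Interval (-5.8333, 0).

z* = -5.8333.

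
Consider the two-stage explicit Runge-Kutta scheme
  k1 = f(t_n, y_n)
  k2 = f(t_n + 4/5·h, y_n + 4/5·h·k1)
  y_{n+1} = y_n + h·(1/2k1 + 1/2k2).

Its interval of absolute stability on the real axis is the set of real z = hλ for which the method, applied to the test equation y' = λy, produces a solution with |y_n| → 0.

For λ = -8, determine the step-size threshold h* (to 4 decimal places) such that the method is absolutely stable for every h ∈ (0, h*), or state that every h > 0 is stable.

(-2.5000,0); λ=-8 ⇒ h* = (5/2)/8 = 0.3125.

Test eqn y'=λy, z=hλ:
  k1=λy_n ⇒ h·k1=z·y_n;  k2=λ(1+4/5z)y_n ⇒ h·k2=z(1+4/5z)y_n
  y_{n+1}/y_n = 1 + 1/2z + 1/2z(1+4/5z) = 1 + z + 2/5z²
  Hence R(z) = 1 + z + 2/5z².

Solve |R(x)|<1 on ℝ⁻.
x=-0.39: |R|=0.6708
R=1: x+2/5x²=0 ⇒ x=−5/2=-2.5000; min R=1−1/(4·2/5)=0.3750>−1
Confirm numerically:
  x=-2.282: |R|=0.80101 <1
  x=-2.093: |R|=0.65926 <1
  x=-1.844: |R|=0.51613 <1
  x=-2.857: |R|=1.40798 >1
  x=-2.802: |R|=1.33848 >1
  x=-2.594: |R|=1.09753 >1
So |R|<1 on (-2.5000, 0).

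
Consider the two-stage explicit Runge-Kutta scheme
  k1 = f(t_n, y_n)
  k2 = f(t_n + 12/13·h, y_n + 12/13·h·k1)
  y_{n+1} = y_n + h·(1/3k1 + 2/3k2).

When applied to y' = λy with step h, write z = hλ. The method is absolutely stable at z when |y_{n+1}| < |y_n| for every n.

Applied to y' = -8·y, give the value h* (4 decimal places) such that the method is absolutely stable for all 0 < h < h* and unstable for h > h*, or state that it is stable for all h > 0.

On y'=λy, z=hλ:
  k1=λy_n ⇒ h·k1=z·y_n;  k2=λ(1+12/13z)y_n ⇒ h·k2=z(1+12/13z)y_n
  y_{n+1}/y_n = 1 + 1/3z + 2/3z(1+12/13z) = 1 + z + 8/13z²
  so R(z) = 1 + z + 8/13z².

Boundary: |R(x)|=1, x<0.
x=-1.3: |R|=0.7400
R=1: x+8/13x²=0 ⇒ x=−13/8=-1.6250; min R=1−1/(4·8/13)=0.5938>−1
Confirm numerically:
  x=-1.487: |R|=0.87372 <1
  x=-1.214: |R|=0.69295 <1
  x=-0.814: |R|=0.59375 <1
  x=-1.970: |R|=1.41825 >1
  x=-1.651: |R|=1.02642 >1
Stable set (-1.6250, 0).

(-1.6250,0); λ=-8 ⇒ h* = (13/8)/8 = 0.2031.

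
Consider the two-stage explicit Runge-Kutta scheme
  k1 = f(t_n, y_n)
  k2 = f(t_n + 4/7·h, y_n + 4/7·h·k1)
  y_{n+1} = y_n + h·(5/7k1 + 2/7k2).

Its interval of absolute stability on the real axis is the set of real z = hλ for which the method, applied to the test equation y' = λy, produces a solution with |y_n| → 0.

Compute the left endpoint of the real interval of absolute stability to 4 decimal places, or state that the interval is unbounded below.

Set f=λy, z=hλ:
  k1=λy_n ⇒ h·k1=z·y_n;  k2=λ(1+4/7z)y_n ⇒ h·k2=z(1+4/7z)y_n
  y_{n+1}/y_n = 1 + 5/7z + 2/7z(1+4/7z) = 1 + z + 8/49z²
  so R(z) = 1 + z + 8/49z².

Boundary: |R(x)|=1, x<0.
x=-0.6: |R|=0.4588
R=1: x+8/49x²=0 ⇒ x=−49/8=-6.1250; min R=1−1/(4·8/49)=-0.5312>−1
Confirm numerically:
  x=-5.119: |R|=0.15923 <1
  x=-3.363: |R|=0.51651 <1
  x=-3.237: |R|=0.52628 <1
  x=-6.720: |R|=1.65280 >1
  x=-6.228: |R|=1.10473 >1
So |R|<1 on (-6.1250, 0).

z* = -6.1250.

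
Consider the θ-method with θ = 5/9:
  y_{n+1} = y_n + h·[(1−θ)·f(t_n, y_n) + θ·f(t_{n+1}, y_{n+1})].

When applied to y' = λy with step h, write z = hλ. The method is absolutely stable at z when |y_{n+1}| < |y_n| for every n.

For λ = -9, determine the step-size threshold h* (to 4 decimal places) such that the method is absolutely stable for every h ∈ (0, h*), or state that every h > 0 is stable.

With y'=λy (z=hλ):
  y_{n+1} = y_n + z·[4/9·y_n + 5/9·y_{n+1}] ⇒ (1 − 5/9z)y_{n+1} = (1 + 4/9z)y_n
  R(z) = (1 + 4/9z)/(1 − 5/9z).

Boundary: |R(x)|=1, x<0.
x=-0.39: |R|=0.6795
x=-2: |R|=0.0526
x=-10: |R|=0.5254
x=-100: |R|=0.7682
θ=5/9≥1/2 ⇒ |1+4/9x|<|1−5/9x| ∀x<0 ⇒ stable on all of ℝ⁻.

(−∞, 0) — no finite endpoint. Any h>0 works for λ=-9.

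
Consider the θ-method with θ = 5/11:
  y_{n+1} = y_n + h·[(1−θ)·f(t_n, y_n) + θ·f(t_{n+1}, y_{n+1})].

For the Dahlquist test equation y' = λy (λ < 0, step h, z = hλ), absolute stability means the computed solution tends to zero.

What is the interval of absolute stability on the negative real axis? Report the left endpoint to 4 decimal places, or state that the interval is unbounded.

(-22.0000, 0).

On y'=λy, z=hλ:
  y_{n+1} = y_n + z·[6/11·y_n + 5/11·y_{n+1}] ⇒ (1 − 5/11z)y_{n+1} = (1 + 6/11z)y_n
  ⇒ R(z) = (1 + 6/11z)/(1 − 5/11z).

Need |R(x)|<1, x<0.
x=-0.75: |R|=0.4407
R=−1: 1+6/11x = −1+5/11x ⇒ -1/11x=2 ⇒ x=2/(-1/11)=-22.0000
Confirm numerically:
  x=-19.282: |R|=0.97470 <1
  x=-19.188: |R|=0.97370 <1
  x=-14.078: |R|=0.90267 <1
  x=-11.771: |R|=0.85357 <1
  x=-22.360: |R|=1.00293 >1
  x=-22.328: |R|=1.00267 >1
Stable set (-22.0000, 0).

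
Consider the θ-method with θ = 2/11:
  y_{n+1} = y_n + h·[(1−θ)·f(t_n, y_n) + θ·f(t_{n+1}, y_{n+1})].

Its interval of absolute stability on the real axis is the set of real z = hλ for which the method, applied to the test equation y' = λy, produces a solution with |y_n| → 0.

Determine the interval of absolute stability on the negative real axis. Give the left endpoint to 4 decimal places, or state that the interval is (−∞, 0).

Test eqn y'=λy, z=hλ:
  y_{n+1} = y_n + z·[9/11·y_n + 2/11·y_{n+1}] ⇒ (1 − 2/11z)y_{n+1} = (1 + 9/11z)y_n
  ⇒ R(z) = (1 + 9/11z)/(1 − 2/11z).

Boundary: |R(x)|=1, x<0.
x=-1.32: |R|=0.0645
R=−1: 1+9/11x = −1+2/11x ⇒ -7/11x=2 ⇒ x=2/(-7/11)=-3.1429
Confirm numerically:
  x=-2.940: |R|=0.91588 <1
  x=-2.316: |R|=0.62973 <1
  x=-1.380: |R|=0.10320 <1
  x=-3.500: |R|=1.13889 >1
  x=-3.490: |R|=1.13515 >1
So |R|<1 on (-3.1429, 0).

(-3.1429, 0).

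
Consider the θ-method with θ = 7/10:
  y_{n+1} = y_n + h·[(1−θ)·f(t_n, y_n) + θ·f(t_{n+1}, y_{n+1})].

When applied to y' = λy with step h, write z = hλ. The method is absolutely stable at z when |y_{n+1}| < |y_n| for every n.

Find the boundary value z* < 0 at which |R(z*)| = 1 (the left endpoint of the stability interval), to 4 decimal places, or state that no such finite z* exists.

interval (−∞, 0).

With y'=λy (z=hλ):
  y_{n+1} = y_n + z·[3/10·y_n + 7/10·y_{n+1}] ⇒ (1 − 7/10z)y_{n+1} = (1 + 3/10z)y_n
  R(z) = (1 + 3/10z)/(1 − 7/10z).

Find x<0 with |R(x)|<1.
x=-1.46: |R|=0.2779
x=-2: |R|=0.1667
x=-10: |R|=0.2500
x=-100: |R|=0.4085
θ=7/10≥1/2 ⇒ |1+3/10x|<|1−7/10x| ∀x<0 ⇒ unbounded interval.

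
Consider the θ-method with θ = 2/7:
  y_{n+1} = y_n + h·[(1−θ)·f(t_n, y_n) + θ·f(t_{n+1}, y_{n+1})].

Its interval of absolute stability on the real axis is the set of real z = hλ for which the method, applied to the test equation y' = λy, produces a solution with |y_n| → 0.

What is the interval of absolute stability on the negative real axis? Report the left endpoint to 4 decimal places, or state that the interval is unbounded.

On y'=λy, z=hλ:
  y_{n+1} = y_n + z·[5/7·y_n + 2/7·y_{n+1}] ⇒ (1 − 2/7z)y_{n+1} = (1 + 5/7z)y_n
  ⇒ R(z) = (1 + 5/7z)/(1 − 2/7z).

Need |R(x)|<1, x<0.
x=-0.33: |R|=0.6984
R=−1: 1+5/7x = −1+2/7x ⇒ -3/7x=2 ⇒ x=2/(-3/7)=-4.6667
Confirm numerically:
  x=-4.056: |R|=0.87877 <1
  x=-3.683: |R|=0.79458 <1
  x=-3.605: |R|=0.77586 <1
  x=-3.379: |R|=0.71922 <1
  x=-5.013: |R|=1.06102 >1
  x=-4.827: |R|=1.02888 >1
Interval (-4.6667, 0).

(-4.6667, 0).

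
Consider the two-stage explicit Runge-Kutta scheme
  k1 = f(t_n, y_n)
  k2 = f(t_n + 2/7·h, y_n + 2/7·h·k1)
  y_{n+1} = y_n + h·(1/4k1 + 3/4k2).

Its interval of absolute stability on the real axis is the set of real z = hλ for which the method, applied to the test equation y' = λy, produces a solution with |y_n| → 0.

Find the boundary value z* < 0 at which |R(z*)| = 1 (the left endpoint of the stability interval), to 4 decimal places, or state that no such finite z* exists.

z* = -4.6667.

With y'=λy (z=hλ):
  k1=λy_n ⇒ h·k1=z·y_n;  k2=λ(1+2/7z)y_n ⇒ h·k2=z(1+2/7z)y_n
  y_{n+1}/y_n = 1 + 1/4z + 3/4z(1+2/7z) = 1 + z + 3/14z²
  Hence R(z) = 1 + z + 3/14z².

Need |R(x)|<1, x<0.
x=-1.15: |R|=0.1334
R=1: x+3/14x²=0 ⇒ x=−14/3=-4.6667; min R=1−1/(4·3/14)=-0.1667>−1
Confirm numerically:
  x=-4.499: |R|=0.83836 <1
  x=-4.044: |R|=0.46041 <1
  x=-3.673: |R|=0.21791 <1
  x=-2.055: |R|=0.15007 <1
  x=-5.172: |R|=1.56005 >1
  x=-5.048: |R|=1.41249 >1
  x=-4.871: |R|=1.21328 >1
So |R|<1 on (-4.6667, 0).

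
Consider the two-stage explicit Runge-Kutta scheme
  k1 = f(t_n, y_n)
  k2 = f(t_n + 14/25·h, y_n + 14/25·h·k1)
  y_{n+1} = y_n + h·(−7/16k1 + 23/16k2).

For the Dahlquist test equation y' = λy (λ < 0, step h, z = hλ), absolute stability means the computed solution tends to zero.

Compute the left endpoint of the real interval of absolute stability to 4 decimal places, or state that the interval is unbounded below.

On y'=λy, z=hλ:
  k1=λy_n ⇒ h·k1=z·y_n;  k2=λ(1+14/25z)y_n ⇒ h·k2=z(1+14/25z)y_n
  y_{n+1}/y_n = 1 − 7/16z + 23/16z(1+14/25z) = 1 + z + 161/200z²
  so R(z) = 1 + z + 161/200z².

Boundary: |R(x)|=1, x<0.
x=-0.54: |R|=0.6947
R=1: x+161/200x²=0 ⇒ x=−200/161=-1.2422; min R=1−1/(4·161/200)=0.6894>−1
Confirm numerically:
  x=-1.168: |R|=0.93020 <1
  x=-0.822: |R|=0.72193 <1
  x=-0.716: |R|=0.69669 <1
  x=-0.691: |R|=0.69337 <1
  x=-1.790: |R|=1.78930 >1
  x=-1.597: |R|=1.45608 >1
  x=-1.358: |R|=1.12655 >1
Stable set (-1.2422, 0).

z* = -1.2422.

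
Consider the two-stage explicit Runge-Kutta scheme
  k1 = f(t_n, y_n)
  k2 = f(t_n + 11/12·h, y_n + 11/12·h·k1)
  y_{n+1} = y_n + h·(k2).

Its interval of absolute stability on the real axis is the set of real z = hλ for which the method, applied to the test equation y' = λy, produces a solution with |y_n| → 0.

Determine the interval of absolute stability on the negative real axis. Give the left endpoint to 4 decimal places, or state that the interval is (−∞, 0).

(-1.0909, 0).

With y'=λy (z=hλ):
  k1=λy_n ⇒ h·k1=z·y_n;  k2=λ(1+11/12z)y_n ⇒ h·k2=z(1+11/12z)y_n
  y_{n+1}/y_n = 1 + z(1+11/12z) = 1 + z + 11/12z²
  R(z) = 1 + z + 11/12z².

Boundary: |R(x)|=1, x<0.
x=-1.23: |R|=1.1568
R=1: x+11/12x²=0 ⇒ x=−12/11=-1.0909; min R=1−1/(4·11/12)=0.7273>−1
Confirm numerically:
  x=-1.053: |R|=0.96341 <1
  x=-0.902: |R|=0.84380 <1
  x=-0.665: |R|=0.74037 <1
  x=-0.587: |R|=0.72885 <1
  x=-1.464: |R|=1.50069 >1
  x=-1.323: |R|=1.28147 >1
  x=-1.198: |R|=1.11760 >1
Stable set (-1.0909, 0).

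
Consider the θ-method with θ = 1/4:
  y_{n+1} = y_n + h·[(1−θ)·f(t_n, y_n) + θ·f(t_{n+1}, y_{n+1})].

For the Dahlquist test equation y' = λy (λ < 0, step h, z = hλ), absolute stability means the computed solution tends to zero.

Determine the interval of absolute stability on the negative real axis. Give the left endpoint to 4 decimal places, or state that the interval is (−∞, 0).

On y'=λy, z=hλ:
  y_{n+1} = y_n + z·[3/4·y_n + 1/4·y_{n+1}] ⇒ (1 − 1/4z)y_{n+1} = (1 + 3/4z)y_n
  so R(z) = (1 + 3/4z)/(1 − 1/4z).

Find x<0 with |R(x)|<1.
x=-0.99: |R|=0.2064
R=−1: 1+3/4x = −1+1/4x ⇒ -1/2x=2 ⇒ x=2/(-1/2)=-4.0000
Confirm numerically:
  x=-3.318: |R|=0.81361 <1
  x=-1.916: |R|=0.29547 <1
  x=-1.791: |R|=0.23709 <1
  x=-4.466: |R|=1.11009 >1
  x=-4.454: |R|=1.10740 >1
Stable set (-4.0000, 0).

z∈(-4.0000,0).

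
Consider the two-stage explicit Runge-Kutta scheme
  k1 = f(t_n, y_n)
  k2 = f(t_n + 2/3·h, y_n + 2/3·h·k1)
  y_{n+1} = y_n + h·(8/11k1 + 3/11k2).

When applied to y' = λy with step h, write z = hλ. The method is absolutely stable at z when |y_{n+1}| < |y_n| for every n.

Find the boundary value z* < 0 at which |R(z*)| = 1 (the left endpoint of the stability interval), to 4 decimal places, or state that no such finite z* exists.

On y'=λy, z=hλ:
  k1=λy_n ⇒ h·k1=z·y_n;  k2=λ(1+2/3z)y_n ⇒ h·k2=z(1+2/3z)y_n
  y_{n+1}/y_n = 1 + 8/11z + 3/11z(1+2/3z) = 1 + z + 2/11z²
  R(z) = 1 + z + 2/11z².

Boundary: |R(x)|=1, x<0.
x=-1.04: |R|=0.1567
R=1: x+2/11x²=0 ⇒ x=−11/2=-5.5000; min R=1−1/(4·2/11)=-0.3750>−1
Confirm numerically:
  x=-5.258: |R|=0.76865 <1
  x=-4.171: |R|=0.00787 <1
  x=-3.980: |R|=0.09993 <1
  x=-3.679: |R|=0.21808 <1
  x=-5.884: |R|=1.41081 >1
  x=-5.791: |R|=1.30640 >1
  x=-5.634: |R|=1.13726 >1
Interval (-5.5000, 0).

left endpoint -5.5000.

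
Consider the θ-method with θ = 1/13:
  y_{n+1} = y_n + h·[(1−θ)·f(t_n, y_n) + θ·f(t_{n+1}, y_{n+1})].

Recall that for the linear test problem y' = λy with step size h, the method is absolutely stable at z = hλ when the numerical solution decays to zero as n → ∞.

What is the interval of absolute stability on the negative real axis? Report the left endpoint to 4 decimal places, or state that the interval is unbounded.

z∈(-2.3636,0).

On y'=λy, z=hλ:
  y_{n+1} = y_n + z·[12/13·y_n + 1/13·y_{n+1}] ⇒ (1 − 1/13z)y_{n+1} = (1 + 12/13z)y_n
  so R(z) = (1 + 12/13z)/(1 − 1/13z).

Need |R(x)|<1, x<0.
x=-0.93: |R|=0.1321
R=−1: 1+12/13x = −1+1/13x ⇒ -11/13x=2 ⇒ x=2/(-11/13)=-2.3636
Confirm numerically:
  x=-1.842: |R|=0.61339 <1
  x=-1.800: |R|=0.58108 <1
  x=-1.472: |R|=0.32228 <1
  x=-1.411: |R|=0.27285 <1
  x=-2.582: |R|=1.15415 >1
  x=-2.407: |R|=1.03096 >1
Interval (-2.3636, 0).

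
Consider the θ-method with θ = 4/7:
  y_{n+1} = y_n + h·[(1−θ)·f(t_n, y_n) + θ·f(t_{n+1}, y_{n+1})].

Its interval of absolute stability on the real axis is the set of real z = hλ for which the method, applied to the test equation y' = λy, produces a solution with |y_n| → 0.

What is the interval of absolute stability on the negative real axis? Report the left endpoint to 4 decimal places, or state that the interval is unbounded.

With y'=λy (z=hλ):
  y_{n+1} = y_n + z·[3/7·y_n + 4/7·y_{n+1}] ⇒ (1 − 4/7z)y_{n+1} = (1 + 3/7z)y_n
  ⇒ R(z) = (1 + 3/7z)/(1 − 4/7z).

Need |R(x)|<1, x<0.
x=-1.66: |R|=0.1481
x=-2: |R|=0.0667
x=-10: |R|=0.4894
x=-100: |R|=0.7199
θ=4/7≥1/2 ⇒ |1+3/7x|<|1−4/7x| ∀x<0 ⇒ interval (−∞,0).

interval (−∞, 0).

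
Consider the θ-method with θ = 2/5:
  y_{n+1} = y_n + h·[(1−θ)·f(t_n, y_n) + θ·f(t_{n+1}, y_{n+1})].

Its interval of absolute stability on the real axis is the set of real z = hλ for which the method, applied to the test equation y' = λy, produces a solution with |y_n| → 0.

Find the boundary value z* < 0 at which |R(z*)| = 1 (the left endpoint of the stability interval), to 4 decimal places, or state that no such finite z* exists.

left endpoint -10.0000.

With y'=λy (z=hλ):
  y_{n+1} = y_n + z·[3/5·y_n + 2/5·y_{n+1}] ⇒ (1 − 2/5z)y_{n+1} = (1 + 3/5z)y_n
  so R(z) = (1 + 3/5z)/(1 − 2/5z).

Find x<0 with |R(x)|<1.
x=-1.35: |R|=0.1234
R=−1: 1+3/5x = −1+2/5x ⇒ -1/5x=2 ⇒ x=2/(-1/5)=-10.0000
Confirm numerically:
  x=-9.934: |R|=0.99735 <1
  x=-9.009: |R|=0.95695 <1
  x=-6.845: |R|=0.83119 <1
  x=-4.630: |R|=0.62342 <1
  x=-10.472: |R|=1.01819 >1
  x=-10.248: |R|=1.00973 >1
  x=-10.086: |R|=1.00342 >1
So |R|<1 on (-10.0000, 0).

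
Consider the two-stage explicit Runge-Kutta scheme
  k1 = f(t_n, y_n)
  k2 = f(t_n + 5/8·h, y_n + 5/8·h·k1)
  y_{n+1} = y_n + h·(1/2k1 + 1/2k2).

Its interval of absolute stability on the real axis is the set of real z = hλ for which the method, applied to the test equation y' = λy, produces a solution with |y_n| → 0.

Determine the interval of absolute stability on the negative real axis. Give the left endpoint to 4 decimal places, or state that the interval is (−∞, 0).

z∈(-3.2000,0).

Test eqn y'=λy, z=hλ:
  k1=λy_n ⇒ h·k1=z·y_n;  k2=λ(1+5/8z)y_n ⇒ h·k2=z(1+5/8z)y_n
  y_{n+1}/y_n = 1 + 1/2z + 1/2z(1+5/8z) = 1 + z + 5/16z²
  ⇒ R(z) = 1 + z + 5/16z².

Find x<0 with |R(x)|<1.
x=-1.68: |R|=0.2020
R=1: x+5/16x²=0 ⇒ x=−16/5=-3.2000; min R=1−1/(4·5/16)=0.2000>−1
Confirm numerically:
  x=-2.944: |R|=0.76448 <1
  x=-2.422: |R|=0.41115 <1
  x=-2.101: |R|=0.27844 <1
  x=-3.681: |R|=1.55330 >1
  x=-3.535: |R|=1.37007 >1
  x=-3.484: |R|=1.30921 >1
Stable set (-3.2000, 0).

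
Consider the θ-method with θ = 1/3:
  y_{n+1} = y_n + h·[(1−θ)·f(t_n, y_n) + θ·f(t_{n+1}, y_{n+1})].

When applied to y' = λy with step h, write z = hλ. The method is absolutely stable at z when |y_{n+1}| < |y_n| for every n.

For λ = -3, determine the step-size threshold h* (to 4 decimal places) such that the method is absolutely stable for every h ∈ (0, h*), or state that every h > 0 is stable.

On y'=λy, z=hλ:
  y_{n+1} = y_n + z·[2/3·y_n + 1/3·y_{n+1}] ⇒ (1 − 1/3z)y_{n+1} = (1 + 2/3z)y_n
  so R(z) = (1 + 2/3z)/(1 − 1/3z).

Find x<0 with |R(x)|<1.
x=-1.29: |R|=0.0979
R=−1: 1+2/3x = −1+1/3x ⇒ -1/3x=2 ⇒ x=2/(-1/3)=-6.0000
Confirm numerically:
  x=-5.517: |R|=0.94329 <1
  x=-5.192: |R|=0.90137 <1
  x=-3.861: |R|=0.68824 <1
  x=-6.456: |R|=1.04822 >1
  x=-6.390: |R|=1.04153 >1
  x=-6.074: |R|=1.00816 >1
So |R|<1 on (-6.0000, 0).

(-6.0000,0); λ=-3 ⇒ h* = (6)/3 = 2.0000.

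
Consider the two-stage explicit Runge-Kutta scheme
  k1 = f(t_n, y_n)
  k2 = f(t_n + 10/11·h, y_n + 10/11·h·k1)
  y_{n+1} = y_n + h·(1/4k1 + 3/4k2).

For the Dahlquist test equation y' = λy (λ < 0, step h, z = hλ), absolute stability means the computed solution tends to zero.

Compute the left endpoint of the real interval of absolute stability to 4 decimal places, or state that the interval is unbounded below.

left endpoint -1.4667.

With y'=λy (z=hλ):
  k1=λy_n ⇒ h·k1=z·y_n;  k2=λ(1+10/11z)y_n ⇒ h·k2=z(1+10/11z)y_n
  y_{n+1}/y_n = 1 + 1/4z + 3/4z(1+10/11z) = 1 + z + 15/22z²
  so R(z) = 1 + z + 15/22z².

Solve |R(x)|<1 on ℝ⁻.
x=-0.38: |R|=0.7185
R=1: x+15/22x²=0 ⇒ x=−22/15=-1.4667; min R=1−1/(4·15/22)=0.6333>−1
Confirm numerically:
  x=-1.436: |R|=0.96997 <1
  x=-1.061: |R|=0.70654 <1
  x=-0.925: |R|=0.65838 <1
  x=-1.909: |R|=1.57574 >1
  x=-1.821: |R|=1.43994 >1
  x=-1.548: |R|=1.08584 >1
Interval (-1.4667, 0).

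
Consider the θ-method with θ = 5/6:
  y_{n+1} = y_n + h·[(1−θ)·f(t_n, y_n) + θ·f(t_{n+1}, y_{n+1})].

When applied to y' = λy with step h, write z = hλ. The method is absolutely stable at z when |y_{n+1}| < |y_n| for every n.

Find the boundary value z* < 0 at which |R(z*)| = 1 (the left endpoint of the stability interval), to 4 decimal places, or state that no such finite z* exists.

(−∞, 0) — no finite endpoint.

With y'=λy (z=hλ):
  y_{n+1} = y_n + z·[1/6·y_n + 5/6·y_{n+1}] ⇒ (1 − 5/6z)y_{n+1} = (1 + 1/6z)y_n
  so R(z) = (1 + 1/6z)/(1 − 5/6z).

Need |R(x)|<1, x<0.
x=-0.62: |R|=0.5912
x=-2: |R|=0.2500
x=-10: |R|=0.0714
x=-100: |R|=0.1858
θ=5/6≥1/2 ⇒ |1+1/6x|<|1−5/6x| ∀x<0 ⇒ interval (−∞,0).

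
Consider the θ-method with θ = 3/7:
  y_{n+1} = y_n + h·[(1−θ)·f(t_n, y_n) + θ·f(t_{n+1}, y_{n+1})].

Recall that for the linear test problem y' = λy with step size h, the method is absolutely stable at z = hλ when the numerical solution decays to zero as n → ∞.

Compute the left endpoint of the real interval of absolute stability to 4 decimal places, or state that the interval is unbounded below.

left endpoint -14.0000.

Test eqn y'=λy, z=hλ:
  y_{n+1} = y_n + z·[4/7·y_n + 3/7·y_{n+1}] ⇒ (1 − 3/7z)y_{n+1} = (1 + 4/7z)y_n
  so R(z) = (1 + 4/7z)/(1 − 3/7z).

Boundary: |R(x)|=1, x<0.
x=-1.19: |R|=0.2119
R=−1: 1+4/7x = −1+3/7x ⇒ -1/7x=2 ⇒ x=2/(-1/7)=-14.0000
Confirm numerically:
  x=-12.675: |R|=0.97057 <1
  x=-12.125: |R|=0.95677 <1
  x=-7.253: |R|=0.76540 <1
  x=-14.487: |R|=1.00965 >1
  x=-14.449: |R|=1.00892 >1
  x=-14.153: |R|=1.00309 >1
Interval (-14.0000, 0).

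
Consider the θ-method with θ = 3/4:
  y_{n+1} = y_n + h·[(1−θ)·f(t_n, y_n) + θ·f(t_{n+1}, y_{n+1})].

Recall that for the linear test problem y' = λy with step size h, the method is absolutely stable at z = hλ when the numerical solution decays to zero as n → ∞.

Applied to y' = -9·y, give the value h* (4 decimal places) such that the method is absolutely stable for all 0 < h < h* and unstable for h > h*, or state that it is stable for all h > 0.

With y'=λy (z=hλ):
  y_{n+1} = y_n + z·[1/4·y_n + 3/4·y_{n+1}] ⇒ (1 − 3/4z)y_{n+1} = (1 + 1/4z)y_n
  Hence R(z) = (1 + 1/4z)/(1 − 3/4z).

Need |R(x)|<1, x<0.
x=-0.75: |R|=0.5200
x=-2: |R|=0.2000
x=-10: |R|=0.1765
x=-100: |R|=0.3158
θ=3/4≥1/2 ⇒ |1+1/4x|<|1−3/4x| ∀x<0 ⇒ interval (−∞,0).

(−∞, 0) — no finite endpoint. Any h>0 works for λ=-9.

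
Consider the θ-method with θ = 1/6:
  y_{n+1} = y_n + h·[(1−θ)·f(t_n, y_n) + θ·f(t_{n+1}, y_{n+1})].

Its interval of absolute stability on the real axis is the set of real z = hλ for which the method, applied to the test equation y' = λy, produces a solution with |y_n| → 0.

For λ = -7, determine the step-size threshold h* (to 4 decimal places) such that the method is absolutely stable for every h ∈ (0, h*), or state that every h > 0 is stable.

(-3.0000,0); λ=-7 ⇒ h* = (3)/7 = 0.4286.

On y'=λy, z=hλ:
  y_{n+1} = y_n + z·[5/6·y_n + 1/6·y_{n+1}] ⇒ (1 − 1/6z)y_{n+1} = (1 + 5/6z)y_n
  so R(z) = (1 + 5/6z)/(1 − 1/6z).

Need |R(x)|<1, x<0.
x=-1.45: |R|=0.1678
R=−1: 1+5/6x = −1+1/6x ⇒ -2/3x=2 ⇒ x=2/(-2/3)=-3.0000
Confirm numerically:
  x=-2.808: |R|=0.91281 <1
  x=-2.726: |R|=0.87440 <1
  x=-2.533: |R|=0.78109 <1
  x=-3.427: |R|=1.18118 >1
  x=-3.176: |R|=1.07672 >1
  x=-3.044: |R|=1.01946 >1
Stable set (-3.0000, 0).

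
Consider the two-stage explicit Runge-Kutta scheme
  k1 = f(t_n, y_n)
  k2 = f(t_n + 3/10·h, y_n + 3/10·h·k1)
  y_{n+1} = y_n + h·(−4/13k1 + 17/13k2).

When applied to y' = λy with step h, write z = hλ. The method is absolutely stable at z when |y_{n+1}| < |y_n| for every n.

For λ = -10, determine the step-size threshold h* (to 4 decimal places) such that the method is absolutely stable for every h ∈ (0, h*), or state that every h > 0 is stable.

Set f=λy, z=hλ:
  k1=λy_n ⇒ h·k1=z·y_n;  k2=λ(1+3/10z)y_n ⇒ h·k2=z(1+3/10z)y_n
  y_{n+1}/y_n = 1 − 4/13z + 17/13z(1+3/10z) = 1 + z + 51/130z²
  R(z) = 1 + z + 51/130z².

Boundary: |R(x)|=1, x<0.
x=-1.12: |R|=0.3721
R=1: x+51/130x²=0 ⇒ x=−130/51=-2.5490; min R=1−1/(4·51/130)=0.3627>−1
Confirm numerically:
  x=-2.435: |R|=0.89108 <1
  x=-2.251: |R|=0.73682 <1
  x=-2.184: |R|=0.68725 <1
  x=-1.928: |R|=0.53028 <1
  x=-3.064: |R|=1.61902 >1
  x=-2.892: |R|=1.38913 >1
Interval (-2.5490, 0).

(-2.5490,0); λ=-10 ⇒ h* = (130/51)/10 = 0.2549.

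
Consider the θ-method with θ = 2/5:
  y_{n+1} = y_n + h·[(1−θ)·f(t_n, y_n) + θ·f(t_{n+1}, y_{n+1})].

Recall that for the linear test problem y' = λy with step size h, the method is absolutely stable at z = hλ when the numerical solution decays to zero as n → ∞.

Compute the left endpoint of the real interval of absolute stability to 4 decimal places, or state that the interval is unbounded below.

Test eqn y'=λy, z=hλ:
  y_{n+1} = y_n + z·[3/5·y_n + 2/5·y_{n+1}] ⇒ (1 − 2/5z)y_{n+1} = (1 + 3/5z)y_n
  R(z) = (1 + 3/5z)/(1 − 2/5z).

Find x<0 with |R(x)|<1.
x=-0.86: |R|=0.3601
R=−1: 1+3/5x = −1+2/5x ⇒ -1/5x=2 ⇒ x=2/(-1/5)=-10.0000
Confirm numerically:
  x=-7.457: |R|=0.87230 <1
  x=-6.201: |R|=0.78169 <1
  x=-6.033: |R|=0.76755 <1
  x=-4.033: |R|=0.54332 <1
  x=-10.346: |R|=1.01347 >1
  x=-10.124: |R|=1.00491 >1
  x=-10.082: |R|=1.00326 >1
Stable set (-10.0000, 0).

left endpoint -10.0000.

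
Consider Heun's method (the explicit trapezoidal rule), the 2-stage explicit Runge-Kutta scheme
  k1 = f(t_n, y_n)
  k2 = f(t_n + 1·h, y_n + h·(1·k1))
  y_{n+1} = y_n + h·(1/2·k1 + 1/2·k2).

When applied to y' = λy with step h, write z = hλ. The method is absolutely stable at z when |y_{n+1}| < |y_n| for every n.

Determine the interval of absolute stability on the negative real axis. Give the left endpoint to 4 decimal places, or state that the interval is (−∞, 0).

z∈(-2.0000,0).

On y'=λy, z=hλ:
  order 2, 2-stage ⇒ R(z)=1+z+z^2/2
  (e.g. R(-0.53)=0.61045, |R|=0.61045)

Need |R(x)|<1, x<0.
x=-0.53: |R|=0.6104
|R(-2.16)|=1.1728 |R(-1.6)|=0.6800 |R(-0.58)|=0.5882
Bisect:
  x_lo=-2.7699 |R|=2.0663  x_hi=-0.3564 |R|=0.7071
  mid=-1.56314 |R|=0.65857 →hi
  mid=-2.16653 |R|=1.18040 →lo
  mid=-1.86484 |R|=0.87397 →hi
  mid=-2.01568 |R|=1.01581 →lo
  mid=-1.94026 |R|=0.94204 →hi
  mid=-1.97797 |R|=0.97821 →hi
  mid=-1.99683 |R|=0.99683 →hi
  mid=-2.00626 |R|=1.00627 →lo
  mid=-2.00154 |R|=1.00154 →lo
  mid=-1.99918 |R|=0.99918 →hi
  ...
  [-2.00007,-1.99992] ⇒ x*=-2.0000
Interval (-2.0000, 0).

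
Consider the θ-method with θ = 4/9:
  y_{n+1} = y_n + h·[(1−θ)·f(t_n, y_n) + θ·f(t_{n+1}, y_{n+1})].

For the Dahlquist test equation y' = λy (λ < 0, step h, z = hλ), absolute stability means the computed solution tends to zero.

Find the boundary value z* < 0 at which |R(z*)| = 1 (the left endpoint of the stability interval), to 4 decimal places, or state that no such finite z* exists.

On y'=λy, z=hλ:
  y_{n+1} = y_n + z·[5/9·y_n + 4/9·y_{n+1}] ⇒ (1 − 4/9z)y_{n+1} = (1 + 5/9z)y_n
  so R(z) = (1 + 5/9z)/(1 − 4/9z).

Need |R(x)|<1, x<0.
x=-1.59: |R|=0.0684
R=−1: 1+5/9x = −1+4/9x ⇒ -1/9x=2 ⇒ x=2/(-1/9)=-18.0000
Confirm numerically:
  x=-8.459: |R|=0.77727 <1
  x=-8.132: |R|=0.76238 <1
  x=-7.341: |R|=0.72216 <1
  x=-18.590: |R|=1.00708 >1
  x=-18.541: |R|=1.00651 >1
  x=-18.323: |R|=1.00393 >1
Interval (-18.0000, 0).

z* = -18.0000.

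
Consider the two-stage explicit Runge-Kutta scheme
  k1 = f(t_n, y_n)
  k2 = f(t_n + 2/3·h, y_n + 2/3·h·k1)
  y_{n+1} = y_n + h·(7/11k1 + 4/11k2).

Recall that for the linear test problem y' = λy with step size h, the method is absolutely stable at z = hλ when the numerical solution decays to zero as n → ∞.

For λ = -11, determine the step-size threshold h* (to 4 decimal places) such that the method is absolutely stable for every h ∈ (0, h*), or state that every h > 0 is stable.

(-4.1250,0); λ=-11 ⇒ h* = (33/8)/11 = 0.3750.

With y'=λy (z=hλ):
  k1=λy_n ⇒ h·k1=z·y_n;  k2=λ(1+2/3z)y_n ⇒ h·k2=z(1+2/3z)y_n
  y_{n+1}/y_n = 1 + 7/11z + 4/11z(1+2/3z) = 1 + z + 8/33z²
  Hence R(z) = 1 + z + 8/33z².

Need |R(x)|<1, x<0.
x=-1.66: |R|=0.0080
R=1: x+8/33x²=0 ⇒ x=−33/8=-4.1250; min R=1−1/(4·8/33)=-0.0312>−1
Confirm numerically:
  x=-3.261: |R|=0.31697 <1
  x=-2.731: |R|=0.07709 <1
  x=-2.640: |R|=0.04960 <1
  x=-4.610: |R|=1.54202 >1
  x=-4.306: |R|=1.18894 >1
Stable set (-4.1250, 0).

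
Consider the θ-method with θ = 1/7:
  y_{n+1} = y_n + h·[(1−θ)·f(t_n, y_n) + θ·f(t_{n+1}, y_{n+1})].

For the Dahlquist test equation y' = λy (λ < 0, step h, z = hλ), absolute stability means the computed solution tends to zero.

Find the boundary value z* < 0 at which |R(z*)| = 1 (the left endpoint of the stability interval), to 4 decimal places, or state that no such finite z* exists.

With y'=λy (z=hλ):
  y_{n+1} = y_n + z·[6/7·y_n + 1/7·y_{n+1}] ⇒ (1 − 1/7z)y_{n+1} = (1 + 6/7z)y_n
  so R(z) = (1 + 6/7z)/(1 − 1/7z).

Solve |R(x)|<1 on ℝ⁻.
x=-1.2: |R|=0.0244
R=−1: 1+6/7x = −1+1/7x ⇒ -5/7x=2 ⇒ x=2/(-5/7)=-2.8000
Confirm numerically:
  x=-2.776: |R|=0.98773 <1
  x=-2.017: |R|=0.56582 <1
  x=-1.627: |R|=0.32016 <1
  x=-3.378: |R|=1.27847 >1
  x=-3.360: |R|=1.27027 >1
Stable set (-2.8000, 0).

left endpoint -2.8000.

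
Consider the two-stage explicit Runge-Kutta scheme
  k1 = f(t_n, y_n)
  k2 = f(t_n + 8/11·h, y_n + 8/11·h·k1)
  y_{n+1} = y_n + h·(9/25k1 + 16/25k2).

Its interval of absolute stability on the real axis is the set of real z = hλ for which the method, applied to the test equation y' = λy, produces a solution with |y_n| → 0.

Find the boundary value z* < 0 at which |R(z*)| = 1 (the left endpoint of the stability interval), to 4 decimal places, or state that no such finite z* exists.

Set f=λy, z=hλ:
  k1=λy_n ⇒ h·k1=z·y_n;  k2=λ(1+8/11z)y_n ⇒ h·k2=z(1+8/11z)y_n
  y_{n+1}/y_n = 1 + 9/25z + 16/25z(1+8/11z) = 1 + z + 128/275z²
  so R(z) = 1 + z + 128/275z².

Boundary: |R(x)|=1, x<0.
x=-0.87: |R|=0.4823
R=1: x+128/275x²=0 ⇒ x=−275/128=-2.1484; min R=1−1/(4·128/275)=0.4629>−1
Confirm numerically:
  x=-1.810: |R|=0.71488 <1
  x=-1.759: |R|=0.68115 <1
  x=-1.466: |R|=0.53433 <1
  x=-2.586: |R|=1.52668 >1
  x=-2.458: |R|=1.35417 >1
So |R|<1 on (-2.1484, 0).

left endpoint -2.1484.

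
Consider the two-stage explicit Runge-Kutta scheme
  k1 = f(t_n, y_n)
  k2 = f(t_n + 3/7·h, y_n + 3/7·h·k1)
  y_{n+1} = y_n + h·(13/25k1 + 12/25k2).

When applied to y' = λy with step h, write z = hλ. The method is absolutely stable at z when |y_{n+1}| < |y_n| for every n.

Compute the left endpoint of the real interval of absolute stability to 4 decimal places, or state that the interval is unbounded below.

z* = -4.8611.

Set f=λy, z=hλ:
  k1=λy_n ⇒ h·k1=z·y_n;  k2=λ(1+3/7z)y_n ⇒ h·k2=z(1+3/7z)y_n
  y_{n+1}/y_n = 1 + 13/25z + 12/25z(1+3/7z) = 1 + z + 36/175z²
  Hence R(z) = 1 + z + 36/175z².

Find x<0 with |R(x)|<1.
x=-0.9: |R|=0.2666
R=1: x+36/175x²=0 ⇒ x=−175/36=-4.8611; min R=1−1/(4·36/175)=-0.2153>−1
Confirm numerically:
  x=-3.461: |R|=0.00315 <1
  x=-2.579: |R|=0.21074 <1
  x=-2.419: |R|=0.21525 <1
  x=-4.959: |R|=1.09986 >1
  x=-4.956: |R|=1.09674 >1
Interval (-4.8611, 0).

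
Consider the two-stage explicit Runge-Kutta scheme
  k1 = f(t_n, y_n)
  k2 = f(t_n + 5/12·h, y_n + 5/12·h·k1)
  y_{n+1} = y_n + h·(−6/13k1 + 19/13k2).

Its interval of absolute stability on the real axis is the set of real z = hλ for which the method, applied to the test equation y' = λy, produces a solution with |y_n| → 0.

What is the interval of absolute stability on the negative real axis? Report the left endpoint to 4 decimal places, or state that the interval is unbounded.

On y'=λy, z=hλ:
  k1=λy_n ⇒ h·k1=z·y_n;  k2=λ(1+5/12z)y_n ⇒ h·k2=z(1+5/12z)y_n
  y_{n+1}/y_n = 1 − 6/13z + 19/13z(1+5/12z) = 1 + z + 95/156z²
  ⇒ R(z) = 1 + z + 95/156z².

Find x<0 with |R(x)|<1.
x=-0.89: |R|=0.5924
R=1: x+95/156x²=0 ⇒ x=−156/95=-1.6421; min R=1−1/(4·95/156)=0.5895>−1
Confirm numerically:
  x=-1.463: |R|=0.84043 <1
  x=-1.303: |R|=0.73092 <1
  x=-0.973: |R|=0.60353 <1
  x=-2.169: |R|=1.69596 >1
  x=-1.988: |R|=1.41875 >1
  x=-1.979: |R|=1.40601 >1
Interval (-1.6421, 0).

(-1.6421, 0).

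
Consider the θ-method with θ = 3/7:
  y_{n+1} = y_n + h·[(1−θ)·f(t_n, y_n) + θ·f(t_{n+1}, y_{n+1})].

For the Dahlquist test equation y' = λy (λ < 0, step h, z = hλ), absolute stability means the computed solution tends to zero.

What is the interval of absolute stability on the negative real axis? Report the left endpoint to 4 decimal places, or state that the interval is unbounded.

Test eqn y'=λy, z=hλ:
  y_{n+1} = y_n + z·[4/7·y_n + 3/7·y_{n+1}] ⇒ (1 − 3/7z)y_{n+1} = (1 + 4/7z)y_n
  so R(z) = (1 + 4/7z)/(1 − 3/7z).

Need |R(x)|<1, x<0.
x=-0.87: |R|=0.3663
R=−1: 1+4/7x = −1+3/7x ⇒ -1/7x=2 ⇒ x=2/(-1/7)=-14.0000
Confirm numerically:
  x=-11.663: |R|=0.94434 <1
  x=-8.383: |R|=0.82528 <1
  x=-7.417: |R|=0.77495 <1
  x=-6.409: |R|=0.71057 <1
  x=-14.532: |R|=1.01051 >1
  x=-14.465: |R|=1.00923 >1
  x=-14.181: |R|=1.00365 >1
Interval (-14.0000, 0).

(-14.0000, 0).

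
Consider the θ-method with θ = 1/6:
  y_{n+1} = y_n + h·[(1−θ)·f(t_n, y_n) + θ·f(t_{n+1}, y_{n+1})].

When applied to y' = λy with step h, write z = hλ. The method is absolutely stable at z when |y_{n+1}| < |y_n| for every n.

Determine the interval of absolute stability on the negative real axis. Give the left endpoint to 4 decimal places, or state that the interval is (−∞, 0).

Set f=λy, z=hλ:
  y_{n+1} = y_n + z·[5/6·y_n + 1/6·y_{n+1}] ⇒ (1 − 1/6z)y_{n+1} = (1 + 5/6z)y_n
  R(z) = (1 + 5/6z)/(1 − 1/6z).

Need |R(x)|<1, x<0.
x=-1.61: |R|=0.2694
R=−1: 1+5/6x = −1+1/6x ⇒ -2/3x=2 ⇒ x=2/(-2/3)=-3.0000
Confirm numerically:
  x=-2.664: |R|=0.84488 <1
  x=-1.524: |R|=0.21531 <1
  x=-1.408: |R|=0.14039 <1
  x=-1.272: |R|=0.04950 <1
  x=-3.477: |R|=1.20133 >1
  x=-3.407: |R|=1.17306 >1
  x=-3.192: |R|=1.08355 >1
Stable set (-3.0000, 0).

z∈(-3.0000,0).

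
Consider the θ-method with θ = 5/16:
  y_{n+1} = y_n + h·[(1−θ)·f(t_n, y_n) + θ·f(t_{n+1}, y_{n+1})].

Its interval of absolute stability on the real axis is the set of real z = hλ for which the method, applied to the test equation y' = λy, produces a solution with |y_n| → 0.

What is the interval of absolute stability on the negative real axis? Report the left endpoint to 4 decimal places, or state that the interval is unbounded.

Set f=λy, z=hλ:
  y_{n+1} = y_n + z·[11/16·y_n + 5/16·y_{n+1}] ⇒ (1 − 5/16z)y_{n+1} = (1 + 11/16z)y_n
  so R(z) = (1 + 11/16z)/(1 − 5/16z).

Boundary: |R(x)|=1, x<0.
x=-0.69: |R|=0.4324
R=−1: 1+11/16x = −1+5/16x ⇒ -3/8x=2 ⇒ x=2/(-3/8)=-5.3333
Confirm numerically:
  x=-4.626: |R|=0.89154 <1
  x=-4.305: |R|=0.83558 <1
  x=-2.758: |R|=0.48130 <1
  x=-5.810: |R|=1.06349 >1
  x=-5.724: |R|=1.05253 >1
  x=-5.584: |R|=1.03424 >1
Interval (-5.3333, 0).

(-5.3333, 0).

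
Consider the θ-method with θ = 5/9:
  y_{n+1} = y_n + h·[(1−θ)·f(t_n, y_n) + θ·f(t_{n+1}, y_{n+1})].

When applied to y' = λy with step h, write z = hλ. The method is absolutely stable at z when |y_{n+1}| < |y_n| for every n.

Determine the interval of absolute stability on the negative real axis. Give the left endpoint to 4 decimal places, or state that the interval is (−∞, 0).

unbounded; (−∞, 0).

Test eqn y'=λy, z=hλ:
  y_{n+1} = y_n + z·[4/9·y_n + 5/9·y_{n+1}] ⇒ (1 − 5/9z)y_{n+1} = (1 + 4/9z)y_n
  R(z) = (1 + 4/9z)/(1 − 5/9z).

Find x<0 with |R(x)|<1.
x=-1.76: |R|=0.1101
x=-2: |R|=0.0526
x=-10: |R|=0.5254
x=-100: |R|=0.7682
θ=5/9≥1/2 ⇒ |1+4/9x|<|1−5/9x| ∀x<0 ⇒ interval (−∞,0).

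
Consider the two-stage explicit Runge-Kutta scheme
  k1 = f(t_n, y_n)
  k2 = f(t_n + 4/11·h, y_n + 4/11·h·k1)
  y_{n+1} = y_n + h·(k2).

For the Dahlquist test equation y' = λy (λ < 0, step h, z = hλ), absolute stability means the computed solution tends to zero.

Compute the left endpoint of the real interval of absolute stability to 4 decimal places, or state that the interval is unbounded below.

On y'=λy, z=hλ:
  k1=λy_n ⇒ h·k1=z·y_n;  k2=λ(1+4/11z)y_n ⇒ h·k2=z(1+4/11z)y_n
  y_{n+1}/y_n = 1 + z(1+4/11z) = 1 + z + 4/11z²
  R(z) = 1 + z + 4/11z².

Find x<0 with |R(x)|<1.
x=-1.18: |R|=0.3263
R=1: x+4/11x²=0 ⇒ x=−11/4=-2.7500; min R=1−1/(4·4/11)=0.3125>−1
Confirm numerically:
  x=-2.040: |R|=0.47331 <1
  x=-2.035: |R|=0.47090 <1
  x=-1.902: |R|=0.41349 <1
  x=-3.261: |R|=1.60595 >1
  x=-3.042: |R|=1.32301 >1
Stable set (-2.7500, 0).

left endpoint -2.7500.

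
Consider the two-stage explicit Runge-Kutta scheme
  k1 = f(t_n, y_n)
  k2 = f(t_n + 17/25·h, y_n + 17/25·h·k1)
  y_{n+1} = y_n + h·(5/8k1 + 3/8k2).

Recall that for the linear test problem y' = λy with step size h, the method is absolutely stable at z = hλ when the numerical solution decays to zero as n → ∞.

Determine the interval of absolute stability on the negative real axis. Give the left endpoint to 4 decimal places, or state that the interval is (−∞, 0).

(-3.9216, 0).

On y'=λy, z=hλ:
  k1=λy_n ⇒ h·k1=z·y_n;  k2=λ(1+17/25z)y_n ⇒ h·k2=z(1+17/25z)y_n
  y_{n+1}/y_n = 1 + 5/8z + 3/8z(1+17/25z) = 1 + z + 51/200z²
  Hence R(z) = 1 + z + 51/200z².

Need |R(x)|<1, x<0.
x=-1.18: |R|=0.1751
R=1: x+51/200x²=0 ⇒ x=−200/51=-3.9216; min R=1−1/(4·51/200)=0.0196>−1
Confirm numerically:
  x=-2.688: |R|=0.15446 <1
  x=-2.233: |R|=0.03850 <1
  x=-1.743: |R|=0.03170 <1
  x=-1.702: |R|=0.03669 <1
  x=-4.126: |R|=1.21509 >1
  x=-4.079: |R|=1.16375 >1
Stable set (-3.9216, 0).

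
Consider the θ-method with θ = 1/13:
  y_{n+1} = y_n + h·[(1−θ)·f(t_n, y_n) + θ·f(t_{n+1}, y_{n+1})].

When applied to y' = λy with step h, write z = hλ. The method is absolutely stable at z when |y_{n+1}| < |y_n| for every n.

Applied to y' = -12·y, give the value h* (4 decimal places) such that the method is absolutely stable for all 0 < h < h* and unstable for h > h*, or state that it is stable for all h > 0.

(-2.3636,0); λ=-12 ⇒ h* = (26/11)/12 = 0.1970.

Set f=λy, z=hλ:
  y_{n+1} = y_n + z·[12/13·y_n + 1/13·y_{n+1}] ⇒ (1 − 1/13z)y_{n+1} = (1 + 12/13z)y_n
  ⇒ R(z) = (1 + 12/13z)/(1 − 1/13z).

Solve |R(x)|<1 on ℝ⁻.
x=-1.17: |R|=0.0734
R=−1: 1+12/13x = −1+1/13x ⇒ -11/13x=2 ⇒ x=2/(-11/13)=-2.3636
Confirm numerically:
  x=-2.332: |R|=0.97730 <1
  x=-1.253: |R|=0.14285 <1
  x=-1.153: |R|=0.05907 <1
  x=-2.623: |R|=1.18262 >1
  x=-2.439: |R|=1.05370 >1
Stable set (-2.3636, 0).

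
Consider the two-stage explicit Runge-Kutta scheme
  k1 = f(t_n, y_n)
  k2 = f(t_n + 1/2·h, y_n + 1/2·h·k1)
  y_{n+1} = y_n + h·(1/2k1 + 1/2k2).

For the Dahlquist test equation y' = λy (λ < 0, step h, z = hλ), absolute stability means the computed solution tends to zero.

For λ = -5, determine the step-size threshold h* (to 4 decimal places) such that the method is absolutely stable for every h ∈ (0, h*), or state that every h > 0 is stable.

On y'=λy, z=hλ:
  k1=λy_n ⇒ h·k1=z·y_n;  k2=λ(1+1/2z)y_n ⇒ h·k2=z(1+1/2z)y_n
  y_{n+1}/y_n = 1 + 1/2z + 1/2z(1+1/2z) = 1 + z + 1/4z²
  R(z) = 1 + z + 1/4z².

Find x<0 with |R(x)|<1.
x=-0.39: |R|=0.6480
R=1: x+1/4x²=0 ⇒ x=−4=-4.0000; min R=1−1/(4·1/4)=0.0000>−1
Confirm numerically:
  x=-3.418: |R|=0.50268 <1
  x=-2.448: |R|=0.05018 <1
  x=-1.876: |R|=0.00384 <1
  x=-1.602: |R|=0.03960 <1
  x=-4.167: |R|=1.17397 >1
  x=-4.124: |R|=1.12784 >1
Stable set (-4.0000, 0).

(-4.0000,0); λ=-5 ⇒ h* = (4)/5 = 0.8000.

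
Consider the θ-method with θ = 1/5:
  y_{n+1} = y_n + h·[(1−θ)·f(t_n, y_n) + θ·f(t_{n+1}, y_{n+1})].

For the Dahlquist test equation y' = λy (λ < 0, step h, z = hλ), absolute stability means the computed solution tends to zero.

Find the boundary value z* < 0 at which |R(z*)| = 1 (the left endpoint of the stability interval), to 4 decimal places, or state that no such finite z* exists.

Set f=λy, z=hλ:
  y_{n+1} = y_n + z·[4/5·y_n + 1/5·y_{n+1}] ⇒ (1 − 1/5z)y_{n+1} = (1 + 4/5z)y_n
  so R(z) = (1 + 4/5z)/(1 − 1/5z).

Solve |R(x)|<1 on ℝ⁻.
x=-0.95: |R|=0.2017
R=−1: 1+4/5x = −1+1/5x ⇒ -3/5x=2 ⇒ x=2/(-3/5)=-3.3333
Confirm numerically:
  x=-3.048: |R|=0.89364 <1
  x=-2.253: |R|=0.55315 <1
  x=-1.863: |R|=0.35728 <1
  x=-1.820: |R|=0.33431 <1
  x=-3.921: |R|=1.19762 >1
  x=-3.902: |R|=1.19164 >1
  x=-3.512: |R|=1.06297 >1
Stable set (-3.3333, 0).

z* = -3.3333.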